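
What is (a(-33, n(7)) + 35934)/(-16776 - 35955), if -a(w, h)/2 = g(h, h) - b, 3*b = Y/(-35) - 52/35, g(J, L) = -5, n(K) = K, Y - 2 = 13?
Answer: -3773986/5536755 ≈ -0.68162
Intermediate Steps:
Y = 15 (Y = 2 + 13 = 15)
b = -67/105 (b = (15/(-35) - 52/35)/3 = (15*(-1/35) - 52*1/35)/3 = (-3/7 - 52/35)/3 = (⅓)*(-67/35) = -67/105 ≈ -0.63809)
a(w, h) = 916/105 (a(w, h) = -2*(-5 - 1*(-67/105)) = -2*(-5 + 67/105) = -2*(-458/105) = 916/105)
(a(-33, n(7)) + 35934)/(-16776 - 35955) = (916/105 + 35934)/(-16776 - 35955) = (3773986/105)/(-52731) = (3773986/105)*(-1/52731) = -3773986/5536755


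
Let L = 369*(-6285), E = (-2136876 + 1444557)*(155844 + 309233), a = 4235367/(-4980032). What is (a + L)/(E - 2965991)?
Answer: 11549520148647/1603493659086425728 ≈ 7.2027e-6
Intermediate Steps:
a = -4235367/4980032 (a = 4235367*(-1/4980032) = -4235367/4980032 ≈ -0.85047)
E = -321981643563 (E = -692319*465077 = -321981643563)
L = -2319165
(a + L)/(E - 2965991) = (-4235367/4980032 - 2319165)/(-321981643563 - 2965991) = -11549520148647/4980032/(-321984609554) = -11549520148647/4980032*(-1/321984609554) = 11549520148647/1603493659086425728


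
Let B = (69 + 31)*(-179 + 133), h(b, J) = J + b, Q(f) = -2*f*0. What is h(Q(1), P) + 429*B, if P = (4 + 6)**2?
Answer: -1973300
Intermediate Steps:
Q(f) = 0
P = 100 (P = 10**2 = 100)
B = -4600 (B = 100*(-46) = -4600)
h(Q(1), P) + 429*B = (100 + 0) + 429*(-4600) = 100 - 1973400 = -1973300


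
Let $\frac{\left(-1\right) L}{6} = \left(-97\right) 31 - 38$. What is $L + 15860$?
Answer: $34130$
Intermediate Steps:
$L = 18270$ ($L = - 6 \left(\left(-97\right) 31 - 38\right) = - 6 \left(-3007 - 38\right) = \left(-6\right) \left(-3045\right) = 18270$)
$L + 15860 = 18270 + 15860 = 34130$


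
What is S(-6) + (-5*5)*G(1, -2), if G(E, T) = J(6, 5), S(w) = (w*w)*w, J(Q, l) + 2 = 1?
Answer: -191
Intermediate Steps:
J(Q, l) = -1 (J(Q, l) = -2 + 1 = -1)
S(w) = w**3 (S(w) = w**2*w = w**3)
G(E, T) = -1
S(-6) + (-5*5)*G(1, -2) = (-6)**3 - 5*5*(-1) = -216 - 25*(-1) = -216 + 25 = -191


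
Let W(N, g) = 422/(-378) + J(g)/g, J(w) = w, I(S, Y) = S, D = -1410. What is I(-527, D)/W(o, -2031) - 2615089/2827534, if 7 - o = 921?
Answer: 70393334261/15551437 ≈ 4526.5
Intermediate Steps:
o = -914 (o = 7 - 1*921 = 7 - 921 = -914)
W(N, g) = -22/189 (W(N, g) = 422/(-378) + g/g = 422*(-1/378) + 1 = -211/189 + 1 = -22/189)
I(-527, D)/W(o, -2031) - 2615089/2827534 = -527/(-22/189) - 2615089/2827534 = -527*(-189/22) - 2615089*1/2827534 = 99603/22 - 2615089/2827534 = 70393334261/15551437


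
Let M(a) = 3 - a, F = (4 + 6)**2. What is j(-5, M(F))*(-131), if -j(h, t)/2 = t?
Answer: -25414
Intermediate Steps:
F = 100 (F = 10**2 = 100)
j(h, t) = -2*t
j(-5, M(F))*(-131) = -2*(3 - 1*100)*(-131) = -2*(3 - 100)*(-131) = -2*(-97)*(-131) = 194*(-131) = -25414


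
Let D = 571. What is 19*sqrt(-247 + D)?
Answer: 342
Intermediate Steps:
19*sqrt(-247 + D) = 19*sqrt(-247 + 571) = 19*sqrt(324) = 19*18 = 342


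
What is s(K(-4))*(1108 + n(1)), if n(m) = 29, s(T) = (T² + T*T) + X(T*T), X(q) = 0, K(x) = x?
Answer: 36384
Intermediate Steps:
s(T) = 2*T² (s(T) = (T² + T*T) + 0 = (T² + T²) + 0 = 2*T² + 0 = 2*T²)
s(K(-4))*(1108 + n(1)) = (2*(-4)²)*(1108 + 29) = (2*16)*1137 = 32*1137 = 36384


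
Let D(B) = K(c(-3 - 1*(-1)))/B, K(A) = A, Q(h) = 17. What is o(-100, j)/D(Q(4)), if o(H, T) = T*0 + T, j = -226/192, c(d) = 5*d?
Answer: 1921/960 ≈ 2.0010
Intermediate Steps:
j = -113/96 (j = -226*1/192 = -113/96 ≈ -1.1771)
D(B) = -10/B (D(B) = (5*(-3 - 1*(-1)))/B = (5*(-3 + 1))/B = (5*(-2))/B = -10/B)
o(H, T) = T (o(H, T) = 0 + T = T)
o(-100, j)/D(Q(4)) = -113/(96*((-10/17))) = -113/(96*((-10*1/17))) = -113/(96*(-10/17)) = -113/96*(-17/10) = 1921/960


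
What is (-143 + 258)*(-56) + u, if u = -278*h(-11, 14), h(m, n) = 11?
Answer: -9498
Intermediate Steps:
u = -3058 (u = -278*11 = -3058)
(-143 + 258)*(-56) + u = (-143 + 258)*(-56) - 3058 = 115*(-56) - 3058 = -6440 - 3058 = -9498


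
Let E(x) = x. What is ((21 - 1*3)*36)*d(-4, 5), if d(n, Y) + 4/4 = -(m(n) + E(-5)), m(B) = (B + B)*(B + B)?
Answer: -38880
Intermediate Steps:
m(B) = 4*B**2 (m(B) = (2*B)*(2*B) = 4*B**2)
d(n, Y) = 4 - 4*n**2 (d(n, Y) = -1 - (4*n**2 - 5) = -1 - (-5 + 4*n**2) = -1 + (5 - 4*n**2) = 4 - 4*n**2)
((21 - 1*3)*36)*d(-4, 5) = ((21 - 1*3)*36)*(4 - 4*(-4)**2) = ((21 - 3)*36)*(4 - 4*16) = (18*36)*(4 - 64) = 648*(-60) = -38880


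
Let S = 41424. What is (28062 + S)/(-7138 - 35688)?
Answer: -34743/21413 ≈ -1.6225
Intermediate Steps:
(28062 + S)/(-7138 - 35688) = (28062 + 41424)/(-7138 - 35688) = 69486/(-42826) = 69486*(-1/42826) = -34743/21413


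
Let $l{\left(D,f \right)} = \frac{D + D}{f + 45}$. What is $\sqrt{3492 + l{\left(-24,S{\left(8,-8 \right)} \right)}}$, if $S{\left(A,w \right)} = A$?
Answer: $\frac{2 \sqrt{2451621}}{53} \approx 59.086$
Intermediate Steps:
$l{\left(D,f \right)} = \frac{2 D}{45 + f}$
$\sqrt{3492 + l{\left(-24,S{\left(8,-8 \right)} \right)}} = \sqrt{3492 + 2 \left(-24\right) \frac{1}{45 + 8}} = \sqrt{3492 + 2 \left(-24\right) \frac{1}{53}} = \sqrt{3492 - \frac{48}{53}} = \sqrt{\frac{185028}{53}} = \frac{2 \sqrt{2451621}}{53}$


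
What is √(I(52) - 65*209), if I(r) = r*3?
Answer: I*√13429 ≈ 115.88*I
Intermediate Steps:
I(r) = 3*r
√(I(52) - 65*209) = √(3*52 - 65*209) = √(156 - 13585) = √(-13429) = I*√13429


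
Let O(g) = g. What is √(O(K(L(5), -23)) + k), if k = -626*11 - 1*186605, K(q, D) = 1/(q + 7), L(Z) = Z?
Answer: 13*I*√41217/6 ≈ 439.88*I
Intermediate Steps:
K(q, D) = 1/(7 + q)
k = -193491 (k = -6886 - 186605 = -193491)
√(O(K(L(5), -23)) + k) = √(1/(7 + 5) - 193491) = √(1/12 - 193491) = √(-2321891/12) = 13*I*√41217/6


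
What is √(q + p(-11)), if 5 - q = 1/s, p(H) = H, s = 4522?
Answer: I*√122695426/4522 ≈ 2.4495*I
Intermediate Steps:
q = 22609/4522 (q = 5 - 1/4522 = 22609/4522 ≈ 4.9998)
√(q + p(-11)) = √(22609/4522 - 11) = √(-27133/4522) = I*√122695426/4522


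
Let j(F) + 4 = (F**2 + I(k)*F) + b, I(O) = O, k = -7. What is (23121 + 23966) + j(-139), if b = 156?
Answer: 67533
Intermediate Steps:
j(F) = 152 + F**2 - 7*F (j(F) = -4 + ((F**2 - 7*F) + 156) = -4 + (156 + F**2 - 7*F) = 152 + F**2 - 7*F)
(23121 + 23966) + j(-139) = (23121 + 23966) + (152 + (-139)**2 - 7*(-139)) = 47087 + (152 + 19321 + 973) = 47087 + 20446 = 67533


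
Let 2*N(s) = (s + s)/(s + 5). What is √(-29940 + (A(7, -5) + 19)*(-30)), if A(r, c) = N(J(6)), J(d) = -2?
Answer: I*√30490 ≈ 174.61*I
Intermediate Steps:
N(s) = s/(5 + s) (N(s) = ((s + s)/(s + 5))/2 = ((2*s)/(5 + s))/2 = (2*s/(5 + s))/2 = s/(5 + s))
A(r, c) = -⅔ (A(r, c) = -2/(5 - 2) = -2/3 = -2*⅓ = -⅔)
√(-29940 + (A(7, -5) + 19)*(-30)) = √(-29940 + (-⅔ + 19)*(-30)) = √(-29940 + (55/3)*(-30)) = √(-29940 - 550) = √(-30490) = I*√30490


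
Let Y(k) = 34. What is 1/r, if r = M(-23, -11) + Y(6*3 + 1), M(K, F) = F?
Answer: 1/23 ≈ 0.043478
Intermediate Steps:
r = 23 (r = -11 + 34 = 23)
1/r = 1/23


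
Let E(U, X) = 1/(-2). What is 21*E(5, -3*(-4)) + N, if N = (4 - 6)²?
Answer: -13/2 ≈ -6.5000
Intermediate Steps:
E(U, X) = -½
N = 4 (N = (-2)² = 4)
21*E(5, -3*(-4)) + N = 21*(-½) + 4 = -21/2 + 4 = -13/2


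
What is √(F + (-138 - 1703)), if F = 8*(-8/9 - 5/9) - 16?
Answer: I*√16817/3 ≈ 43.227*I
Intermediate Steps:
F = -248/9 (F = 8*(-8*⅑ - 5*⅑) - 16 = 8*(-8/9 - 5/9) - 16 = 8*(-13/9) - 16 = -104/9 - 16 = -248/9 ≈ -27.556)
√(F + (-138 - 1703)) = √(-248/9 + (-138 - 1703)) = √(-248/9 - 1841) = √(-16817/9) = I*√16817/3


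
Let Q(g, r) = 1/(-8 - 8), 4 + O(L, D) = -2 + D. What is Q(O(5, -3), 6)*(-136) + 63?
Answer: 143/2 ≈ 71.500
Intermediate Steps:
O(L, D) = -6 + D (O(L, D) = -4 + (-2 + D) = -6 + D)
Q(g, r) = -1/16 (Q(g, r) = 1/(-16) = -1/16)
Q(O(5, -3), 6)*(-136) + 63 = -1/16*(-136) + 63 = 17/2 + 63 = 143/2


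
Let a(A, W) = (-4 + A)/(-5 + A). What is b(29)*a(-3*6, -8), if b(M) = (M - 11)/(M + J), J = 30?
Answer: 396/1357 ≈ 0.29182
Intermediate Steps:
a(A, W) = (-4 + A)/(-5 + A)
b(M) = (-11 + M)/(30 + M) (b(M) = (M - 11)/(M + 30) = (-11 + M)/(30 + M))
b(29)*a(-3*6, -8) = ((-11 + 29)/(30 + 29))*((-4 - 3*6)/(-5 - 3*6)) = (18/59)*((-4 - 18)/(-5 - 18)) = ((1/59)*18)*(-22/(-23)) = 18*(-1/23*(-22))/59 = (18/59)*(22/23) = 396/1357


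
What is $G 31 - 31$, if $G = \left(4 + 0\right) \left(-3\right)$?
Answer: $-403$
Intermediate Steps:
$G = -12$ ($G = 4 \left(-3\right) = -12$)
$G 31 - 31 = \left(-12\right) 31 - 31 = -372 - 31 = -403$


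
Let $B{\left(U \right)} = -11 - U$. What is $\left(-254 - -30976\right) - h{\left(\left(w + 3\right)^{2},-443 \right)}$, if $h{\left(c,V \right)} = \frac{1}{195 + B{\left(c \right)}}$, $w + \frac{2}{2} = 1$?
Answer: $\frac{5376349}{175} \approx 30722.0$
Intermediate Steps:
$w = 0$ ($w = -1 + 1 = 0$)
$h{\left(c,V \right)} = \frac{1}{184 - c}$ ($h{\left(c,V \right)} = \frac{1}{195 - \left(11 + c\right)} = \frac{1}{184 - c}$)
$\left(-254 - -30976\right) - h{\left(\left(w + 3\right)^{2},-443 \right)} = \left(-254 - -30976\right) - - \frac{1}{-184 + \left(0 + 3\right)^{2}} = \left(-254 + 30976\right) - - \frac{1}{-184 + 3^{2}} = 30722 - - \frac{1}{-184 + 9} = 30722 - - \frac{1}{-175} = 30722 - \left(-1\right) \left(- \frac{1}{175}\right) = 30722 - \frac{1}{175} = \frac{5376349}{175}$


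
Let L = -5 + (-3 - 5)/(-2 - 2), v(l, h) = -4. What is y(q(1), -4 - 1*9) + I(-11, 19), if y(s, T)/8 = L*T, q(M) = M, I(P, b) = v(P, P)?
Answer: 308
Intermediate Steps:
I(P, b) = -4
L = -3 (L = -5 - 8/(-4) = -5 - 8*(-1/4) = -5 + 2 = -3)
y(s, T) = -24*T (y(s, T) = 8*(-3*T) = -24*T)
y(q(1), -4 - 1*9) + I(-11, 19) = -24*(-4 - 1*9) - 4 = -24*(-4 - 9) - 4 = -24*(-13) - 4 = 312 - 4 = 308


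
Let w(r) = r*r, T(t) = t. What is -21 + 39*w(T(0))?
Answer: -21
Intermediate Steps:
w(r) = r²
-21 + 39*w(T(0)) = -21 + 39*0² = -21 + 39*0 = -21 + 0 = -21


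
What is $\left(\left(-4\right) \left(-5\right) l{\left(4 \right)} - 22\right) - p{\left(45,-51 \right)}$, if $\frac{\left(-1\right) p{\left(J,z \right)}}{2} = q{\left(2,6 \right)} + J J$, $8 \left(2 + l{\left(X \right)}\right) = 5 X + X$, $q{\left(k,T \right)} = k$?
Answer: $4052$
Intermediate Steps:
$l{\left(X \right)} = -2 + \frac{3 X}{4}$ ($l{\left(X \right)} = -2 + \frac{5 X + X}{8} = -2 + \frac{6 X}{8} = -2 + \frac{3 X}{4}$)
$p{\left(J,z \right)} = -4 - 2 J^{2}$ ($p{\left(J,z \right)} = - 2 \left(2 + J J\right) = - 2 \left(2 + J^{2}\right) = -4 - 2 J^{2}$)
$\left(\left(-4\right) \left(-5\right) l{\left(4 \right)} - 22\right) - p{\left(45,-51 \right)} = \left(\left(-4\right) \left(-5\right) \left(-2 + \frac{3}{4} \cdot 4\right) - 22\right) - \left(-4 - 2 \cdot 45^{2}\right) = \left(20 \left(-2 + 3\right) - 22\right) - \left(-4 - 4050\right) = \left(20 \cdot 1 - 22\right) - \left(-4 - 4050\right) = \left(20 - 22\right) - -4054 = -2 + 4054 = 4052$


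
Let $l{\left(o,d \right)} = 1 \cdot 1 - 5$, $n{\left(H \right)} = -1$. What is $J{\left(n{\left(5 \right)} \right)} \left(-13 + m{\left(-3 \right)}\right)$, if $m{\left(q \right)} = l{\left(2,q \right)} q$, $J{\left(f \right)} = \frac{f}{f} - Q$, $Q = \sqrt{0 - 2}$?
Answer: $-1 + i \sqrt{2} \approx -1.0 + 1.4142 i$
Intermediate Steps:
$l{\left(o,d \right)} = -4$ ($l{\left(o,d \right)} = 1 - 5 = -4$)
$Q = i \sqrt{2}$ ($Q = \sqrt{-2} = i \sqrt{2} \approx 1.4142 i$)
$J{\left(f \right)} = 1 - i \sqrt{2}$ ($J{\left(f \right)} = \frac{f}{f} - i \sqrt{2} = 1 - i \sqrt{2}$)
$m{\left(q \right)} = - 4 q$
$J{\left(n{\left(5 \right)} \right)} \left(-13 + m{\left(-3 \right)}\right) = \left(1 - i \sqrt{2}\right) \left(-13 - -12\right) = \left(1 - i \sqrt{2}\right) \left(-13 + 12\right) = \left(1 - i \sqrt{2}\right) \left(-1\right) = -1 + i \sqrt{2}$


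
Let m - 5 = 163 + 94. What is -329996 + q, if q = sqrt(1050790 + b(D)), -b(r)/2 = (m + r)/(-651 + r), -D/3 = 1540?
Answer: -329996 + sqrt(29194516026354)/5271 ≈ -3.2897e+5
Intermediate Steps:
D = -4620 (D = -3*1540 = -4620)
m = 262 (m = 5 + (163 + 94) = 5 + 257 = 262)
b(r) = -2*(262 + r)/(-651 + r)
q = sqrt(29194516026354)/5271 (q = sqrt(1050790 + 2*(-262 - 1*(-4620))/(-651 - 4620)) = sqrt(1050790 + 2*(-262 + 4620)/(-5271)) = sqrt(1050790 + 2*(-1/5271)*4358) = sqrt(1050790 - 8716/5271) = sqrt(5538705374/5271) = sqrt(29194516026354)/5271 ≈ 1025.1)
-329996 + q = -329996 + sqrt(29194516026354)/5271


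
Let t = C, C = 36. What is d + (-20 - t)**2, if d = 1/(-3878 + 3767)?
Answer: 348095/111 ≈ 3136.0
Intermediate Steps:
t = 36
d = -1/111 (d = 1/(-111) = -1/111 ≈ -0.0090090)
d + (-20 - t)**2 = -1/111 + (-20 - 1*36)**2 = -1/111 + (-20 - 36)**2 = -1/111 + (-56)**2 = -1/111 + 3136 = 348095/111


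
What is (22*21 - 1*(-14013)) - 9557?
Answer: 4918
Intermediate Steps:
(22*21 - 1*(-14013)) - 9557 = (462 + 14013) - 9557 = 14475 - 9557 = 4918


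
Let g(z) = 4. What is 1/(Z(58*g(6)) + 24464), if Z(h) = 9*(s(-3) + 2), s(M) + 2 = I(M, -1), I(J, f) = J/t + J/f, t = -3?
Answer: 1/24500 ≈ 4.0816e-5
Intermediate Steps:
I(J, f) = -J/3 + J/f (I(J, f) = J/(-3) + J/f = J*(-⅓) + J/f = -J/3 + J/f)
s(M) = -2 - 4*M/3 (s(M) = -2 + (-M/3 + M/(-1)) = -2 + (-M/3 + M*(-1)) = -2 + (-M/3 - M) = -2 - 4*M/3)
Z(h) = 36 (Z(h) = 9*((-2 - 4/3*(-3)) + 2) = 9*((-2 + 4) + 2) = 9*(2 + 2) = 9*4 = 36)
1/(Z(58*g(6)) + 24464) = 1/(36 + 24464) = 1/24500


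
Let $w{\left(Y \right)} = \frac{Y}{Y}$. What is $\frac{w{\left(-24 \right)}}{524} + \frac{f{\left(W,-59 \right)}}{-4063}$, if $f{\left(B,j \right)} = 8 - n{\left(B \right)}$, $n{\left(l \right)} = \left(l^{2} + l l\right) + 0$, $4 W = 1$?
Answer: $- \frac{127}{4258024} \approx -2.9826 \cdot 10^{-5}$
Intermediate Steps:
$w{\left(Y \right)} = 1$
$W = \frac{1}{4}$ ($W = \frac{1}{4} \cdot 1 = \frac{1}{4} \approx 0.25$)
$n{\left(l \right)} = 2 l^{2}$ ($n{\left(l \right)} = \left(l^{2} + l^{2}\right) + 0 = 2 l^{2} + 0 = 2 l^{2}$)
$f{\left(B,j \right)} = 8 - 2 B^{2}$
$\frac{w{\left(-24 \right)}}{524} + \frac{f{\left(W,-59 \right)}}{-4063} = 1 \cdot \frac{1}{524} + \frac{8 - \frac{2}{16}}{-4063} = 1 \cdot \frac{1}{524} + \left(8 - \frac{1}{8}\right) \left(- \frac{1}{4063}\right) = \frac{1}{524} + \left(8 - \frac{1}{8}\right) \left(- \frac{1}{4063}\right) = \frac{1}{524} + \frac{63}{8} \left(- \frac{1}{4063}\right) = \frac{1}{524} - \frac{63}{32504} = - \frac{127}{4258024}$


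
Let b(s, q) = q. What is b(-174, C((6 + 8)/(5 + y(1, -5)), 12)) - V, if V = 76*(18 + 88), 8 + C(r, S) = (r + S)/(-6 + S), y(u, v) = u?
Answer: -145109/18 ≈ -8061.6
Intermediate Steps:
C(r, S) = -8 + (S + r)/(-6 + S) (C(r, S) = -8 + (r + S)/(-6 + S) = -8 + (S + r)/(-6 + S))
V = 8056 (V = 76*106 = 8056)
b(-174, C((6 + 8)/(5 + y(1, -5)), 12)) - V = (48 + (6 + 8)/(5 + 1) - 7*12)/(-6 + 12) - 1*8056 = (48 + 14/6 - 84)/6 - 8056 = (48 + 14*(1/6) - 84)/6 - 8056 = (48 + 7/3 - 84)/6 - 8056 = (1/6)*(-101/3) - 8056 = -101/18 - 8056 = -145109/18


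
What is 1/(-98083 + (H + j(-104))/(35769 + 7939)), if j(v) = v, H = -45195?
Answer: -43708/4287057063 ≈ -1.0195e-5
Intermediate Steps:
1/(-98083 + (H + j(-104))/(35769 + 7939)) = 1/(-98083 + (-45195 - 104)/(35769 + 7939)) = 1/(-98083 - 45299/43708) = 1/(-4287057063/43708) = -43708/4287057063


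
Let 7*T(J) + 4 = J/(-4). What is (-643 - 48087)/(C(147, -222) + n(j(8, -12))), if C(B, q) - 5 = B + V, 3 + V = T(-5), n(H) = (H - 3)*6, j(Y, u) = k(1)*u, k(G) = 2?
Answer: 272888/75 ≈ 3638.5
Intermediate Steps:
j(Y, u) = 2*u
T(J) = -4/7 - J/28 (T(J) = -4/7 + (J/(-4))/7 = -4/7 + (J*(-¼))/7 = -4/7 + (-J/4)/7 = -4/7 - J/28)
n(H) = -18 + 6*H (n(H) = (-3 + H)*6 = -18 + 6*H)
V = -95/28 (V = -3 + (-4/7 - 1/28*(-5)) = -3 + (-4/7 + 5/28) = -3 - 11/28 = -95/28 ≈ -3.3929)
C(B, q) = 45/28 + B (C(B, q) = 5 + (B - 95/28) = 5 + (-95/28 + B) = 45/28 + B)
(-643 - 48087)/(C(147, -222) + n(j(8, -12))) = (-643 - 48087)/((45/28 + 147) + (-18 + 6*(2*(-12)))) = -48730/(4161/28 + (-18 + 6*(-24))) = -48730/(4161/28 + (-18 - 144)) = -48730/(4161/28 - 162) = -48730/(-375/28) = -48730*(-28/375) = 272888/75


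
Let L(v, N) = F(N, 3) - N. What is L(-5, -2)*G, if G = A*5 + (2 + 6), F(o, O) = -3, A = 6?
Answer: -38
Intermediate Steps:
L(v, N) = -3 - N
G = 38 (G = 6*5 + (2 + 6) = 30 + 8 = 38)
L(-5, -2)*G = (-3 - 1*(-2))*38 = (-3 + 2)*38 = -1*38 = -38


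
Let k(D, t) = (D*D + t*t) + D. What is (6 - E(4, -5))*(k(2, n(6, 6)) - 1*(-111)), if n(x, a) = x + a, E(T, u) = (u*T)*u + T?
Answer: -25578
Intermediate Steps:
E(T, u) = T + T*u² (E(T, u) = (T*u)*u + T = T*u² + T = T + T*u²)
n(x, a) = a + x
k(D, t) = D + D² + t² (k(D, t) = (D² + t²) + D = D + D² + t²)
(6 - E(4, -5))*(k(2, n(6, 6)) - 1*(-111)) = (6 - 4*(1 + (-5)²))*((2 + 2² + (6 + 6)²) - 1*(-111)) = (6 - 4*(1 + 25))*((2 + 4 + 12²) + 111) = (6 - 4*26)*((2 + 4 + 144) + 111) = (6 - 1*104)*(150 + 111) = (6 - 104)*261 = -98*261 = -25578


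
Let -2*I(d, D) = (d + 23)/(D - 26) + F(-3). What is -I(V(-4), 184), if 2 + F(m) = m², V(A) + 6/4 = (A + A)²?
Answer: 2383/632 ≈ 3.7706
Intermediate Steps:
V(A) = -3/2 + 4*A² (V(A) = -3/2 + (A + A)² = -3/2 + (2*A)² = -3/2 + 4*A²)
F(m) = -2 + m²
I(d, D) = -7/2 - (23 + d)/(2*(-26 + D)) (I(d, D) = -((d + 23)/(D - 26) + (-2 + (-3)²))/2 = -((23 + d)/(-26 + D) + (-2 + 9))/2 = -((23 + d)/(-26 + D) + 7)/2 = -(7 + (23 + d)/(-26 + D))/2 = -7/2 - (23 + d)/(2*(-26 + D)))
-I(V(-4), 184) = -(159 - (-3/2 + 4*(-4)²) - 7*184)/(2*(-26 + 184)) = -(159 - (-3/2 + 4*16) - 1288)/(2*158) = -(159 - (-3/2 + 64) - 1288)/(2*158) = -(159 - 1*125/2 - 1288)/(2*158) = -(159 - 125/2 - 1288)/(2*158) = -(-2383)/(2*158*2) = -1*(-2383/632) = 2383/632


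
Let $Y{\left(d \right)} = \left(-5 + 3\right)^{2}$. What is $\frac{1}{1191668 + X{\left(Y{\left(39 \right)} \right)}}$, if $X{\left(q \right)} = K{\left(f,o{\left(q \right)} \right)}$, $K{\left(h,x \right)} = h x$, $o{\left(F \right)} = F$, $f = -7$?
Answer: $\frac{1}{1191640} \approx 8.3918 \cdot 10^{-7}$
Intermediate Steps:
$Y{\left(d \right)} = 4$ ($Y{\left(d \right)} = \left(-2\right)^{2} = 4$)
$X{\left(q \right)} = - 7 q$
$\frac{1}{1191668 + X{\left(Y{\left(39 \right)} \right)}} = \frac{1}{1191668 - 28} = \frac{1}{1191640}$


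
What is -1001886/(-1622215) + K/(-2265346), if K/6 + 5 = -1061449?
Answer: 6300529023108/1837439130695 ≈ 3.4290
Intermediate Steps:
K = -6368724 (K = -30 + 6*(-1061449) = -30 - 6368694 = -6368724)
-1001886/(-1622215) + K/(-2265346) = -1001886/(-1622215) - 6368724/(-2265346) = -1001886*(-1/1622215) - 6368724*(-1/2265346) = 1001886/1622215 + 3184362/1132673 = 6300529023108/1837439130695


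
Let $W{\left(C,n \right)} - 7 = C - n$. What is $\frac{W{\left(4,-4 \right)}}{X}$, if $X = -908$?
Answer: $- \frac{15}{908} \approx -0.01652$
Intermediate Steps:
$W{\left(C,n \right)} = 7 + C - n$ ($W{\left(C,n \right)} = 7 + \left(C - n\right) = 7 + C - n$)
$\frac{W{\left(4,-4 \right)}}{X} = \frac{7 + 4 - -4}{-908} = \left(7 + 4 + 4\right) \left(- \frac{1}{908}\right) = 15 \left(- \frac{1}{908}\right) = - \frac{15}{908}$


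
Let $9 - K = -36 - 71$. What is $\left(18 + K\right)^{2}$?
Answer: $17956$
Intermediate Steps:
$K = 116$ ($K = 9 - \left(-36 - 71\right) = 9 - -107 = 9 + 107 = 116$)
$\left(18 + K\right)^{2} = \left(18 + 116\right)^{2} = 134^{2} = 17956$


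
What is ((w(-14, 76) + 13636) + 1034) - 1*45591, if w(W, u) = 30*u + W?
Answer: -28655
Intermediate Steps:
w(W, u) = W + 30*u
((w(-14, 76) + 13636) + 1034) - 1*45591 = (((-14 + 30*76) + 13636) + 1034) - 1*45591 = (((-14 + 2280) + 13636) + 1034) - 45591 = ((2266 + 13636) + 1034) - 45591 = (15902 + 1034) - 45591 = 16936 - 45591 = -28655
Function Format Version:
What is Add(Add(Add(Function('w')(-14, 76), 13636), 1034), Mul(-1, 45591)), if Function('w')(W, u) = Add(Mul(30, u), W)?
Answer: -28655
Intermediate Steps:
Function('w')(W, u) = Add(W, Mul(30, u))
Add(Add(Add(Function('w')(-14, 76), 13636), 1034), Mul(-1, 45591)) = Add(Add(Add(Add(-14, Mul(30, 76)), 13636), 1034), Mul(-1, 45591)) = Add(Add(Add(Add(-14, 2280), 13636), 1034), -45591) = Add(Add(Add(2266, 13636), 1034), -45591) = Add(Add(15902, 1034), -45591) = Add(16936, -45591) = -28655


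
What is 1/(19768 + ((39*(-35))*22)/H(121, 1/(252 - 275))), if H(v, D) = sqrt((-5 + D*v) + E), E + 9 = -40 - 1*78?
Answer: 28946/581824853 - 195*I*sqrt(72611)/8145547942 ≈ 4.975e-5 - 6.4508e-6*I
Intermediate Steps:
E = -127 (E = -9 + (-40 - 1*78) = -9 + (-40 - 78) = -9 - 118 = -127)
H(v, D) = sqrt(-132 + D*v) (H(v, D) = sqrt((-5 + D*v) - 127) = sqrt(-132 + D*v))
1/(19768 + ((39*(-35))*22)/H(121, 1/(252 - 275))) = 1/(19768 + ((39*(-35))*22)/(sqrt(-132 + 121/(252 - 275)))) = 1/(19768 + (-1365*22)/(sqrt(-132 + 121/(-23)))) = 1/(19768 - 30030/sqrt(-132 - 1/23*121)) = 1/(19768 - 30030/sqrt(-132 - 121/23)) = 1/(19768 - 30030*(-I*sqrt(72611)/3157)) = 1/(19768 - (-390)*I*sqrt(72611)/41) = 1/(19768 + 390*I*sqrt(72611)/41)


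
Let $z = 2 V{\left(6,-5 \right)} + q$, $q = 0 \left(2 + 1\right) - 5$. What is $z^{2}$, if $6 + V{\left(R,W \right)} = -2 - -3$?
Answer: $225$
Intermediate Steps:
$V{\left(R,W \right)} = -5$ ($V{\left(R,W \right)} = -6 - -1 = -6 + \left(-2 + 3\right) = -6 + 1 = -5$)
$q = -5$ ($q = 0 \cdot 3 - 5 = 0 - 5 = -5$)
$z = -15$ ($z = 2 \left(-5\right) - 5 = -10 - 5 = -15$)
$z^{2} = \left(-15\right)^{2} = 225$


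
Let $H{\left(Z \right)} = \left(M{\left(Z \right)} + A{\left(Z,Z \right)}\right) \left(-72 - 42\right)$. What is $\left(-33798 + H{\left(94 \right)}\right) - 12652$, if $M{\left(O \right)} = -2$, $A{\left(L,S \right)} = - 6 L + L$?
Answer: $7358$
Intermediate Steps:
$A{\left(L,S \right)} = - 5 L$
$H{\left(Z \right)} = 228 + 570 Z$ ($H{\left(Z \right)} = \left(-2 - 5 Z\right) \left(-72 - 42\right) = \left(-2 - 5 Z\right) \left(-114\right) = 228 + 570 Z$)
$\left(-33798 + H{\left(94 \right)}\right) - 12652 = \left(-33798 + \left(228 + 570 \cdot 94\right)\right) - 12652 = \left(-33798 + \left(228 + 53580\right)\right) - 12652 = \left(-33798 + 53808\right) - 12652 = 20010 - 12652 = 7358$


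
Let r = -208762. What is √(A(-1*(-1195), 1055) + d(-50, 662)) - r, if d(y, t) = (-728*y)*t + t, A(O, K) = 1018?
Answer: 208762 + 4*√1506155 ≈ 2.1367e+5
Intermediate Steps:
d(y, t) = t - 728*t*y (d(y, t) = -728*t*y + t = t - 728*t*y)
√(A(-1*(-1195), 1055) + d(-50, 662)) - r = √(1018 + 662*(1 - 728*(-50))) - 1*(-208762) = √(1018 + 662*(1 + 36400)) + 208762 = √(1018 + 662*36401) + 208762 = √(1018 + 24097462) + 208762 = √24098480 + 208762 = 4*√1506155 + 208762 = 208762 + 4*√1506155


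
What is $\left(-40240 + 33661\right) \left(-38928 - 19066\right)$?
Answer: $381542526$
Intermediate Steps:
$\left(-40240 + 33661\right) \left(-38928 - 19066\right) = \left(-6579\right) \left(-57994\right) = 381542526$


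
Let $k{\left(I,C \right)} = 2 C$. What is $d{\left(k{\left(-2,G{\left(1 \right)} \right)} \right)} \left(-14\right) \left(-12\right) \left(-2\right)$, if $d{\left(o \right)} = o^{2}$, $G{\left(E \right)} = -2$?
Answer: $-5376$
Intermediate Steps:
$d{\left(k{\left(-2,G{\left(1 \right)} \right)} \right)} \left(-14\right) \left(-12\right) \left(-2\right) = \left(2 \left(-2\right)\right)^{2} \left(-14\right) \left(-12\right) \left(-2\right) = \left(-4\right)^{2} \cdot 168 \left(-2\right) = 16 \left(-336\right) = -5376$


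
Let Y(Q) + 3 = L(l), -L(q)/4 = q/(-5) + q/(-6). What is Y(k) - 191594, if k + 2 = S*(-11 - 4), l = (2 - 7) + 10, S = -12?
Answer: -574769/3 ≈ -1.9159e+5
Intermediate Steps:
l = 5 (l = -5 + 10 = 5)
L(q) = 22*q/15 (L(q) = -4*(q/(-5) + q/(-6)) = -4*(q*(-⅕) + q*(-⅙)) = -4*(-q/5 - q/6) = -(-22)*q/15 = 22*q/15)
k = 178 (k = -2 - 12*(-11 - 4) = -2 - 12*(-15) = -2 + 180 = 178)
Y(Q) = 13/3 (Y(Q) = -3 + (22/15)*5 = -3 + 22/3 = 13/3)
Y(k) - 191594 = 13/3 - 191594 = -574769/3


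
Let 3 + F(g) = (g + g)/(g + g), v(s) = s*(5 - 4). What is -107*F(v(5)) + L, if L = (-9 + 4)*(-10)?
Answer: 264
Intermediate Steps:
L = 50 (L = -5*(-10) = 50)
v(s) = s (v(s) = s*1 = s)
F(g) = -2 (F(g) = -3 + (g + g)/(g + g) = -3 + (2*g)/((2*g)) = -3 + (2*g)*(1/(2*g)) = -3 + 1 = -2)
-107*F(v(5)) + L = -107*(-2) + 50 = 214 + 50 = 264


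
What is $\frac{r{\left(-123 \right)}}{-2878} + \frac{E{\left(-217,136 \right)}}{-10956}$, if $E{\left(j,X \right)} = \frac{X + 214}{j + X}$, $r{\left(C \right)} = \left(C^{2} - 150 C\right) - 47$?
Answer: $- \frac{7439124163}{638510202} \approx -11.651$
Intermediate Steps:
$r{\left(C \right)} = -47 + C^{2} - 150 C$
$E{\left(j,X \right)} = \frac{214 + X}{X + j}$
$\frac{r{\left(-123 \right)}}{-2878} + \frac{E{\left(-217,136 \right)}}{-10956} = \frac{-47 + \left(-123\right)^{2} - -18450}{-2878} + \frac{\frac{1}{136 - 217} \left(214 + 136\right)}{-10956} = \left(-47 + 15129 + 18450\right) \left(- \frac{1}{2878}\right) + \frac{1}{-81} \cdot 350 \left(- \frac{1}{10956}\right) = 33532 \left(- \frac{1}{2878}\right) + \left(- \frac{1}{81}\right) 350 \left(- \frac{1}{10956}\right) = - \frac{16766}{1439} - - \frac{175}{443718} = - \frac{16766}{1439} + \frac{175}{443718} = - \frac{7439124163}{638510202}$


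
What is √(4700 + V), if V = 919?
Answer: √5619 ≈ 74.960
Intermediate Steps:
√(4700 + V) = √(4700 + 919) = √5619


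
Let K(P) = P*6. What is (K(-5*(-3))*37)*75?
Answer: 249750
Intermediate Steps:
K(P) = 6*P
(K(-5*(-3))*37)*75 = ((6*(-5*(-3)))*37)*75 = ((6*15)*37)*75 = (90*37)*75 = 3330*75 = 249750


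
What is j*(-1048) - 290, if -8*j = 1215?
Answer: 158875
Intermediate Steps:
j = -1215/8 (j = -⅛*1215 = -1215/8 ≈ -151.88)
j*(-1048) - 290 = -1215/8*(-1048) - 290 = 159165 - 290 = 158875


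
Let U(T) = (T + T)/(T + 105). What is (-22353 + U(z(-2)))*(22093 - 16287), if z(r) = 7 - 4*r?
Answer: -259560133/2 ≈ -1.2978e+8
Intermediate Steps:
U(T) = 2*T/(105 + T) (U(T) = (2*T)/(105 + T) = 2*T/(105 + T))
(-22353 + U(z(-2)))*(22093 - 16287) = (-22353 + 2*(7 - 4*(-2))/(105 + (7 - 4*(-2))))*(22093 - 16287) = (-22353 + 2*(7 + 8)/(105 + (7 + 8)))*5806 = (-22353 + 2*15/(105 + 15))*5806 = (-22353 + 2*15/120)*5806 = (-22353 + 2*15*(1/120))*5806 = (-22353 + ¼)*5806 = -89411/4*5806 = -259560133/2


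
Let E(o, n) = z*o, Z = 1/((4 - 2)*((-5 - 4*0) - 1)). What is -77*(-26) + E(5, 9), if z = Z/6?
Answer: 144139/72 ≈ 2001.9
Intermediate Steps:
Z = -1/12 (Z = 1/(2*((-5 + 0) - 1)) = 1/(2*(-5 - 1)) = 1/(2*(-6)) = 1/(-12) = -1/12 ≈ -0.083333)
z = -1/72 (z = -1/12/6 = -1/12*⅙ = -1/72 ≈ -0.013889)
E(o, n) = -o/72
-77*(-26) + E(5, 9) = -77*(-26) - 1/72*5 = 2002 - 5/72 = 144139/72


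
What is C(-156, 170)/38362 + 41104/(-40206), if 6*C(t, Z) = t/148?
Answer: -58343032315/57068155164 ≈ -1.0223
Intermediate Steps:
C(t, Z) = t/888 (C(t, Z) = (t/148)/6 = t/888)
C(-156, 170)/38362 + 41104/(-40206) = ((1/888)*(-156))/38362 + 41104/(-40206) = -13/74*1/38362 + 41104*(-1/40206) = -13/2838788 - 20552/20103 = -58343032315/57068155164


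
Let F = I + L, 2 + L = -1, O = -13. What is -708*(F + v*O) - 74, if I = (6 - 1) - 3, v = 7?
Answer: 65062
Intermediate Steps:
L = -3 (L = -2 - 1 = -3)
I = 2 (I = 5 - 3 = 2)
F = -1 (F = 2 - 3 = -1)
-708*(F + v*O) - 74 = -708*(-1 + 7*(-13)) - 74 = -708*(-1 - 91) - 74 = -708*(-92) - 74 = 65136 - 74 = 65062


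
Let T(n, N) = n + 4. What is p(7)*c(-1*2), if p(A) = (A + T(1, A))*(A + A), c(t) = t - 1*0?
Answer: -336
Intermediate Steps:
T(n, N) = 4 + n
c(t) = t (c(t) = t + 0 = t)
p(A) = 2*A*(5 + A) (p(A) = (A + (4 + 1))*(A + A) = (A + 5)*(2*A) = (5 + A)*(2*A) = 2*A*(5 + A))
p(7)*c(-1*2) = (2*7*(5 + 7))*(-1*2) = (2*7*12)*(-2) = 168*(-2) = -336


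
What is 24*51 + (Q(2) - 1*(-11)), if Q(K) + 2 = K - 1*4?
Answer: 1231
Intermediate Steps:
Q(K) = -6 + K (Q(K) = -2 + (K - 1*4) = -2 + (K - 4) = -2 + (-4 + K) = -6 + K)
24*51 + (Q(2) - 1*(-11)) = 24*51 + ((-6 + 2) - 1*(-11)) = 1224 + (-4 + 11) = 1224 + 7 = 1231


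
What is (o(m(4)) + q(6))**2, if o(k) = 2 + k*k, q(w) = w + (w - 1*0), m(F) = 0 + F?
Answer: 900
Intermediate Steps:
m(F) = F
q(w) = 2*w (q(w) = w + (w + 0) = w + w = 2*w)
o(k) = 2 + k**2
(o(m(4)) + q(6))**2 = ((2 + 4**2) + 2*6)**2 = ((2 + 16) + 12)**2 = (18 + 12)**2 = 30**2 = 900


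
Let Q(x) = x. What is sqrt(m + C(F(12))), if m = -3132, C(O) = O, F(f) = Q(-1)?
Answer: I*sqrt(3133) ≈ 55.973*I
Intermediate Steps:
F(f) = -1
sqrt(m + C(F(12))) = sqrt(-3132 - 1) = sqrt(-3133) = I*sqrt(3133)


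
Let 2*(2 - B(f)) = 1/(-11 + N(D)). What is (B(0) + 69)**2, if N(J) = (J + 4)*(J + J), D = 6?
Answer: 239537529/47524 ≈ 5040.4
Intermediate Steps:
N(J) = 2*J*(4 + J) (N(J) = (4 + J)*(2*J) = 2*J*(4 + J))
B(f) = 435/218 (B(f) = 2 - 1/(2*(-11 + 2*6*(4 + 6))) = 2 - 1/(2*(-11 + 2*6*10)) = 2 - 1/(2*(-11 + 120)) = 2 - 1/2/109 = 2 - 1/2*1/109 = 2 - 1/218 = 435/218)
(B(0) + 69)**2 = (435/218 + 69)**2 = (15477/218)**2 = 239537529/47524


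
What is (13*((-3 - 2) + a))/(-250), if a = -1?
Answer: 39/125 ≈ 0.31200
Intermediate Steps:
(13*((-3 - 2) + a))/(-250) = (13*((-3 - 2) - 1))/(-250) = (13*(-5 - 1))*(-1/250) = (13*(-6))*(-1/250) = -78*(-1/250) = 39/125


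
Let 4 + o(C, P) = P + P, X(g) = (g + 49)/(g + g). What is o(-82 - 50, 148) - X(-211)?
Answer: 61531/211 ≈ 291.62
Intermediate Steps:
X(g) = (49 + g)/(2*g) (X(g) = (49 + g)/((2*g)) = (49 + g)*(1/(2*g)) = (49 + g)/(2*g))
o(C, P) = -4 + 2*P (o(C, P) = -4 + (P + P) = -4 + 2*P)
o(-82 - 50, 148) - X(-211) = (-4 + 2*148) - (49 - 211)/(2*(-211)) = (-4 + 296) - (-1)*(-162)/(2*211) = 292 - 1*81/211 = 292 - 81/211 = 61531/211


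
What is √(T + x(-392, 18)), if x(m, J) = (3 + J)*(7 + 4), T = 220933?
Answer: 2*√55291 ≈ 470.28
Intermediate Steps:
x(m, J) = 33 + 11*J (x(m, J) = (3 + J)*11 = 33 + 11*J)
√(T + x(-392, 18)) = √(220933 + (33 + 11*18)) = √(220933 + (33 + 198)) = √(220933 + 231) = √221164 = 2*√55291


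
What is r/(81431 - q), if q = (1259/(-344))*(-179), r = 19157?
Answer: 6590008/27786903 ≈ 0.23716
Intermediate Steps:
q = 225361/344 (q = (1259*(-1/344))*(-179) = -1259/344*(-179) = 225361/344 ≈ 655.12)
r/(81431 - q) = 19157/(81431 - 1*225361/344) = 19157/(81431 - 225361/344) = 19157/(27786903/344) = 19157*(344/27786903) = 6590008/27786903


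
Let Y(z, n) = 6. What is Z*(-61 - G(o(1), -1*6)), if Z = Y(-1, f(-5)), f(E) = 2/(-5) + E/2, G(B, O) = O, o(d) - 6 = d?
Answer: -330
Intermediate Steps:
o(d) = 6 + d
f(E) = -⅖ + E/2 (f(E) = 2*(-⅕) + E*(½) = -⅖ + E/2)
Z = 6
Z*(-61 - G(o(1), -1*6)) = 6*(-61 - (-1)*6) = 6*(-61 - 1*(-6)) = 6*(-61 + 6) = 6*(-55) = -330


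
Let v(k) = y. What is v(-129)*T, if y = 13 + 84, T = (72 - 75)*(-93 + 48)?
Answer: 13095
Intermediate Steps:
T = 135 (T = -3*(-45) = 135)
y = 97
v(k) = 97
v(-129)*T = 97*135 = 13095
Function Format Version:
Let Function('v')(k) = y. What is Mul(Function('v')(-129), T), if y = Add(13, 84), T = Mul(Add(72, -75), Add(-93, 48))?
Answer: 13095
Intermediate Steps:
T = 135 (T = Mul(-3, -45) = 135)
y = 97
Function('v')(k) = 97
Mul(Function('v')(-129), T) = Mul(97, 135) = 13095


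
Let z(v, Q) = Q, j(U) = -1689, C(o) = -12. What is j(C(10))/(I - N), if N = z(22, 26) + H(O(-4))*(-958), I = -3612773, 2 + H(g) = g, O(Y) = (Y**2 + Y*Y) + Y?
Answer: 1689/3587891 ≈ 0.00047075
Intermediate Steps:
O(Y) = Y + 2*Y**2 (O(Y) = (Y**2 + Y**2) + Y = 2*Y**2 + Y = Y + 2*Y**2)
H(g) = -2 + g
N = -24882 (N = 26 + (-2 - 4*(1 + 2*(-4)))*(-958) = 26 + (-2 - 4*(1 - 8))*(-958) = 26 + (-2 - 4*(-7))*(-958) = 26 + (-2 + 28)*(-958) = 26 + 26*(-958) = 26 - 24908 = -24882)
j(C(10))/(I - N) = -1689/(-3612773 - 1*(-24882)) = -1689/(-3612773 + 24882) = -1689/(-3587891) = -1689*(-1/3587891) = 1689/3587891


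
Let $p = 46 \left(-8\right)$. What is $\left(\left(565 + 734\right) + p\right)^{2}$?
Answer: $866761$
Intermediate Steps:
$p = -368$
$\left(\left(565 + 734\right) + p\right)^{2} = \left(\left(565 + 734\right) - 368\right)^{2} = \left(1299 - 368\right)^{2} = 931^{2} = 866761$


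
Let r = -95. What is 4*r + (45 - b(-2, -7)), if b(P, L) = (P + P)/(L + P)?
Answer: -3019/9 ≈ -335.44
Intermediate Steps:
b(P, L) = 2*P/(L + P) (b(P, L) = (2*P)/(L + P) = 2*P/(L + P))
4*r + (45 - b(-2, -7)) = 4*(-95) + (45 - 2*(-2)/(-7 - 2)) = -380 + (45 - 2*(-2)/(-9)) = -380 + (45 - 2*(-2)*(-1)/9) = -380 + (45 - 1*4/9) = -380 + (45 - 4/9) = -380 + 401/9 = -3019/9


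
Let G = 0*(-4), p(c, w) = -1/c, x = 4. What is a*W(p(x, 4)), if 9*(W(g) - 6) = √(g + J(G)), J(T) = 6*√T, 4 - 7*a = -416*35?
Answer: 87384/7 + 7282*I/63 ≈ 12483.0 + 115.59*I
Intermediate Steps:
a = 14564/7 (a = 4/7 - (-416)*35/7 = 4/7 - ⅐*(-14560) = 4/7 + 2080 = 14564/7 ≈ 2080.6)
G = 0
W(g) = 6 + √g/9 (W(g) = 6 + √(g + 6*√0)/9 = 6 + √(g + 6*0)/9 = 6 + √(g + 0)/9 = 6 + √g/9)
a*W(p(x, 4)) = 14564*(6 + √(-1/4)/9)/7 = 14564*(6 + √(-1*¼)/9)/7 = 14564*(6 + √(-¼)/9)/7 = 14564*(6 + (I/2)/9)/7 = 14564*(6 + I/18)/7 = 87384/7 + 7282*I/63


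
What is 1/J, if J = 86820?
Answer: 1/86820 ≈ 1.1518e-5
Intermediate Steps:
1/J = 1/86820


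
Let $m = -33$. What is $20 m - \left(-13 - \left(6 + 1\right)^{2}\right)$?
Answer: $-598$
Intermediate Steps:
$20 m - \left(-13 - \left(6 + 1\right)^{2}\right) = 20 \left(-33\right) - \left(-13 - \left(6 + 1\right)^{2}\right) = -660 + \left(7^{2} + 13\right) = -660 + \left(49 + 13\right) = -660 + 62 = -598$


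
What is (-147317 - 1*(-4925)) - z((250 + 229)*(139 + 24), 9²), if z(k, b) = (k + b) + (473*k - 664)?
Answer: -37150307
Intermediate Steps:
z(k, b) = -664 + b + 474*k (z(k, b) = (b + k) + (-664 + 473*k) = -664 + b + 474*k)
(-147317 - 1*(-4925)) - z((250 + 229)*(139 + 24), 9²) = (-147317 - 1*(-4925)) - (-664 + 9² + 474*((250 + 229)*(139 + 24))) = (-147317 + 4925) - (-664 + 81 + 474*(479*163)) = -142392 - (-664 + 81 + 474*78077) = -142392 - (-664 + 81 + 37008498) = -142392 - 1*37007915 = -142392 - 37007915 = -37150307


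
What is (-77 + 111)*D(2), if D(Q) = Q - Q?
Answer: 0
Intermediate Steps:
D(Q) = 0
(-77 + 111)*D(2) = (-77 + 111)*0 = 34*0 = 0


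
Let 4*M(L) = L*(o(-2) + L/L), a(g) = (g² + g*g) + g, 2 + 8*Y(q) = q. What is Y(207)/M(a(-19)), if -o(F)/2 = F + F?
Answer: 205/12654 ≈ 0.016200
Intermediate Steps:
Y(q) = -¼ + q/8
a(g) = g + 2*g² (a(g) = (g² + g²) + g = 2*g² + g = g + 2*g²)
o(F) = -4*F (o(F) = -2*(F + F) = -4*F)
M(L) = 9*L/4 (M(L) = (L*(-4*(-2) + L/L))/4 = (L*(8 + 1))/4 = (L*9)/4 = (9*L)/4 = 9*L/4)
Y(207)/M(a(-19)) = (-¼ + (⅛)*207)/((9*(-19*(1 + 2*(-19)))/4)) = (-¼ + 207/8)/((9*(-19*(1 - 38))/4)) = 205/(8*((9*(-19*(-37))/4))) = 205/(8*(((9/4)*703))) = 205/(8*(6327/4)) = (205/8)*(4/6327) = 205/12654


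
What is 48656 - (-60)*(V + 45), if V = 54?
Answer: 54596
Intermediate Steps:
48656 - (-60)*(V + 45) = 48656 - (-60)*(54 + 45) = 48656 - (-60)*99 = 48656 - 1*(-5940) = 48656 + 5940 = 54596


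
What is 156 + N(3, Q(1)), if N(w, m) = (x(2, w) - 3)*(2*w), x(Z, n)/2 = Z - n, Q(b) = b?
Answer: 126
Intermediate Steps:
x(Z, n) = -2*n + 2*Z (x(Z, n) = 2*(Z - n) = -2*n + 2*Z)
N(w, m) = 2*w*(1 - 2*w) (N(w, m) = ((-2*w + 2*2) - 3)*(2*w) = ((-2*w + 4) - 3)*(2*w) = ((4 - 2*w) - 3)*(2*w) = (1 - 2*w)*(2*w) = 2*w*(1 - 2*w))
156 + N(3, Q(1)) = 156 + 2*3*(1 - 2*3) = 156 + 2*3*(1 - 6) = 156 + 2*3*(-5) = 156 - 30 = 126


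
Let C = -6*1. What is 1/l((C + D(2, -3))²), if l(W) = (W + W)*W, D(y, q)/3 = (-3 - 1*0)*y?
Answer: 1/663552 ≈ 1.5070e-6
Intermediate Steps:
C = -6
D(y, q) = -9*y (D(y, q) = 3*((-3 - 1*0)*y) = 3*((-3 + 0)*y) = 3*(-3*y) = -9*y)
l(W) = 2*W² (l(W) = (2*W)*W = 2*W²)
1/l((C + D(2, -3))²) = 1/(2*((-6 - 9*2)²)²) = 1/(2*((-6 - 18)²)²) = 1/(2*((-24)²)²) = 1/(2*576²) = 1/(2*331776) = 1/663552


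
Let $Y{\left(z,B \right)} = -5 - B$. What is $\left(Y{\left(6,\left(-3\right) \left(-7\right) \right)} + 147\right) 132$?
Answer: $15972$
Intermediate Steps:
$\left(Y{\left(6,\left(-3\right) \left(-7\right) \right)} + 147\right) 132 = \left(\left(-5 - \left(-3\right) \left(-7\right)\right) + 147\right) 132 = \left(\left(-5 - 21\right) + 147\right) 132 = \left(-26 + 147\right) 132 = 121 \cdot 132 = 15972$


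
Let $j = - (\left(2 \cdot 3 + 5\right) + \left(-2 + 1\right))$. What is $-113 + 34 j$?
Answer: $-453$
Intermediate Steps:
$j = -10$ ($j = - (\left(6 + 5\right) - 1) = - (11 - 1) = \left(-1\right) 10 = -10$)
$-113 + 34 j = -113 + 34 \left(-10\right) = -113 - 340 = -453$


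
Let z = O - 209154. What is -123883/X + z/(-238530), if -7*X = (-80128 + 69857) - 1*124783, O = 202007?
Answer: -17156954416/2684535885 ≈ -6.3910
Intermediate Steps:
X = 135054/7 (X = -((-80128 + 69857) - 1*124783)/7 = -(-10271 - 124783)/7 = -⅐*(-135054) = 135054/7 ≈ 19293.)
z = -7147 (z = 202007 - 209154 = -7147)
-123883/X + z/(-238530) = -123883/135054/7 - 7147/(-238530) = -123883*7/135054 - 7147*(-1/238530) = -867181/135054 + 7147/238530 = -17156954416/2684535885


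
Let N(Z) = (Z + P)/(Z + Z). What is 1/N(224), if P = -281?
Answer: -448/57 ≈ -7.8596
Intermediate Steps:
N(Z) = (-281 + Z)/(2*Z) (N(Z) = (Z - 281)/(Z + Z) = (-281 + Z)/((2*Z)) = (-281 + Z)*(1/(2*Z)) = (-281 + Z)/(2*Z))
1/N(224) = 1/((½)*(-281 + 224)/224) = 1/((½)*(1/224)*(-57)) = 1/(-57/448) = -448/57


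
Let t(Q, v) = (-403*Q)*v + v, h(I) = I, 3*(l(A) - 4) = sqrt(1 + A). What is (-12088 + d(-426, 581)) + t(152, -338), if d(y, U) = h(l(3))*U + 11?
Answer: 62084473/3 ≈ 2.0695e+7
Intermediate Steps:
l(A) = 4 + sqrt(1 + A)/3
t(Q, v) = v - 403*Q*v (t(Q, v) = -403*Q*v + v = v - 403*Q*v)
d(y, U) = 11 + 14*U/3 (d(y, U) = (4 + sqrt(1 + 3)/3)*U + 11 = (4 + sqrt(4)/3)*U + 11 = (4 + (1/3)*2)*U + 11 = (4 + 2/3)*U + 11 = 14*U/3 + 11 = 11 + 14*U/3)
(-12088 + d(-426, 581)) + t(152, -338) = (-12088 + (11 + (14/3)*581)) - 338*(1 - 403*152) = (-12088 + (11 + 8134/3)) - 338*(1 - 61256) = (-12088 + 8167/3) - 338*(-61255) = -28097/3 + 20704190 = 62084473/3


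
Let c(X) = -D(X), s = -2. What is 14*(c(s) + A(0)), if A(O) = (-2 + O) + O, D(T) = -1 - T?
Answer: -42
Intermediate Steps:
A(O) = -2 + 2*O
c(X) = 1 + X (c(X) = -(-1 - X) = 1 + X)
14*(c(s) + A(0)) = 14*((1 - 2) + (-2 + 2*0)) = 14*(-1 + (-2 + 0)) = 14*(-1 - 2) = 14*(-3) = -42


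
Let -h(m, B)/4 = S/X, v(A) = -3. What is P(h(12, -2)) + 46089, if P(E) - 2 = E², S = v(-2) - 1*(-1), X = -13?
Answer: 7789443/169 ≈ 46091.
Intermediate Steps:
S = -2 (S = -3 - 1*(-1) = -3 + 1 = -2)
h(m, B) = -8/13 (h(m, B) = -(-8)/(-13) = -(-8)*(-1)/13 = -4*2/13 = -8/13)
P(E) = 2 + E²
P(h(12, -2)) + 46089 = (2 + (-8/13)²) + 46089 = (2 + 64/169) + 46089 = 402/169 + 46089 = 7789443/169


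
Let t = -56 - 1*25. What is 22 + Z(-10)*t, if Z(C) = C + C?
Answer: 1642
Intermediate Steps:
Z(C) = 2*C
t = -81 (t = -56 - 25 = -81)
22 + Z(-10)*t = 22 + (2*(-10))*(-81) = 22 - 20*(-81) = 22 + 1620 = 1642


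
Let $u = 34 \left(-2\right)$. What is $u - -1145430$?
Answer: $1145362$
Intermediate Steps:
$u = -68$
$u - -1145430 = -68 - -1145430 = -68 + 1145430 = 1145362$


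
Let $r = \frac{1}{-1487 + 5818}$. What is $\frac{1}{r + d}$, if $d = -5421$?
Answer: $- \frac{4331}{23478350} \approx -0.00018447$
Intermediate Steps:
$r = \frac{1}{4331} \approx 0.00023089$
$\frac{1}{r + d} = \frac{1}{\frac{1}{4331} - 5421} = \frac{1}{- \frac{23478350}{4331}} = - \frac{4331}{23478350}$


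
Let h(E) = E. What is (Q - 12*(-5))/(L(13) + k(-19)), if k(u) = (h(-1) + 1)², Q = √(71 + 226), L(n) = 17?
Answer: 60/17 + 3*√33/17 ≈ 4.5432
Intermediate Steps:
Q = 3*√33 (Q = √297 = 3*√33 ≈ 17.234)
k(u) = 0 (k(u) = (-1 + 1)² = 0² = 0)
(Q - 12*(-5))/(L(13) + k(-19)) = (3*√33 - 12*(-5))/(17 + 0) = (3*√33 + 60)/17 = (60 + 3*√33)*(1/17) = 60/17 + 3*√33/17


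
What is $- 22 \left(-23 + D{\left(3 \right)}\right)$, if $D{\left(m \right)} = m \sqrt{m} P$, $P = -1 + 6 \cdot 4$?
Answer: $506 - 1518 \sqrt{3} \approx -2123.3$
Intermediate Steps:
$P = 23$ ($P = -1 + 24 = 23$)
$D{\left(m \right)} = 23 m^{\frac{3}{2}}$ ($D{\left(m \right)} = m \sqrt{m} 23 = m^{\frac{3}{2}} \cdot 23 = 23 m^{\frac{3}{2}}$)
$- 22 \left(-23 + D{\left(3 \right)}\right) = - 22 \left(-23 + 23 \cdot 3^{\frac{3}{2}}\right) = - 22 \left(-23 + 23 \cdot 3 \sqrt{3}\right) = - 22 \left(-23 + 69 \sqrt{3}\right) = 506 - 1518 \sqrt{3}$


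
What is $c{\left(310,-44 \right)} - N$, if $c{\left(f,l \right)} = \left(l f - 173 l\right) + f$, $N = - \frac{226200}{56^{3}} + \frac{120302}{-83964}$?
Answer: $- \frac{2633568824275}{460794432} \approx -5715.3$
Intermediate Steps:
$N = - \frac{1253737901}{460794432}$ ($N = - \frac{226200}{175616} + 120302 \left(- \frac{1}{83964}\right) = \left(-226200\right) \frac{1}{175616} - \frac{60151}{41982} = - \frac{28275}{21952} - \frac{60151}{41982} = - \frac{1253737901}{460794432} \approx -2.7208$)
$c{\left(f,l \right)} = f - 173 l + f l$ ($c{\left(f,l \right)} = \left(f l - 173 l\right) + f = \left(- 173 l + f l\right) + f = f - 173 l + f l$)
$c{\left(310,-44 \right)} - N = \left(310 - -7612 + 310 \left(-44\right)\right) - - \frac{1253737901}{460794432} = \left(310 + 7612 - 13640\right) + \frac{1253737901}{460794432} = -5718 + \frac{1253737901}{460794432} = - \frac{2633568824275}{460794432}$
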